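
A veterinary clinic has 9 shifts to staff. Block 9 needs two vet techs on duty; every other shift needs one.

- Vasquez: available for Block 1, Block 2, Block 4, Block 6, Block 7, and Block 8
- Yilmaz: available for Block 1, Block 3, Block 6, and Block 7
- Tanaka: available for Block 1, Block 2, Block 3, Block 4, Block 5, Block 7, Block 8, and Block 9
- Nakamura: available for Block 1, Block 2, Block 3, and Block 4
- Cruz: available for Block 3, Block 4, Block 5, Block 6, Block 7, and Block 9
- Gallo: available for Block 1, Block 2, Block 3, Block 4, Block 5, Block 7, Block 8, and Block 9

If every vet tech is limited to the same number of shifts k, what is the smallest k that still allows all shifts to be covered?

With 6 vet techs and 10 worker-slots to fill, someone must work at least ⌈10/6⌉ = 2 shifts, so k ≥ 2.
k = 2 works: Block 1→Yilmaz, Block 2→Nakamura, Block 3→Yilmaz, Block 4→Nakamura, Block 5→Tanaka, Block 6→Vasquez, Block 7→Cruz, Block 8→Vasquez, Block 9→Tanaka+Cruz.
Loads: Vasquez 2, Yilmaz 2, Tanaka 2, Nakamura 2, Cruz 2, Gallo 0 — all ≤ 2.

2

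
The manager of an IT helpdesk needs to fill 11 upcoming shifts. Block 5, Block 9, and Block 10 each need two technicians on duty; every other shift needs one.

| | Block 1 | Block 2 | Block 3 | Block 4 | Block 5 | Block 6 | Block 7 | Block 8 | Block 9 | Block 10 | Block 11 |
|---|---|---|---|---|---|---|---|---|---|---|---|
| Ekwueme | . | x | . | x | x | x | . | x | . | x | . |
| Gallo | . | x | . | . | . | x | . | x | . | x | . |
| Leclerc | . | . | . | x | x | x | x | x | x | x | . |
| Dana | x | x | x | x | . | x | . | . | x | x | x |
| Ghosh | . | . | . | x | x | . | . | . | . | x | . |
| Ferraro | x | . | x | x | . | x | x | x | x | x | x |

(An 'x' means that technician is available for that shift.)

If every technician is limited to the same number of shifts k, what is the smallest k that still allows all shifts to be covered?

3

With 6 technicians and 14 worker-slots to fill, someone must work at least ⌈14/6⌉ = 3 shifts, so k ≥ 3.
k = 3 works: Block 1→Dana, Block 2→Ekwueme, Block 3→Dana, Block 4→Ghosh, Block 5→Ekwueme+Leclerc, Block 6→Gallo, Block 7→Leclerc, Block 8→Ekwueme, Block 9→Leclerc+Ferraro, Block 10→Gallo+Ghosh, Block 11→Dana.
Loads: Ekwueme 3, Gallo 2, Leclerc 3, Dana 3, Ghosh 2, Ferraro 1 — all ≤ 3.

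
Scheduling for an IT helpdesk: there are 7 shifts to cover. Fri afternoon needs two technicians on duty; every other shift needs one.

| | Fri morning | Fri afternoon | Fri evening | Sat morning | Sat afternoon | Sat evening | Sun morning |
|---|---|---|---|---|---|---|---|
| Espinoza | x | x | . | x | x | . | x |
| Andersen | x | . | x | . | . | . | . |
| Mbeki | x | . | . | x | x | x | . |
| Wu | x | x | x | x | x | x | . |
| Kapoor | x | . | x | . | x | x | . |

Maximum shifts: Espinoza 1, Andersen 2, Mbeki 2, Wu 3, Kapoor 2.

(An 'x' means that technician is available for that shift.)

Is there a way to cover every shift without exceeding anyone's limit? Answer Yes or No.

No

Total capacity is 10 and 8 slots are needed, so capacity alone doesn't rule it out.
Shifts {Fri afternoon, Sun morning} need 3 worker-slots in total, but the technicians available for any of those shifts (Espinoza and Wu) can supply at most 2 among them. So no valid schedule exists.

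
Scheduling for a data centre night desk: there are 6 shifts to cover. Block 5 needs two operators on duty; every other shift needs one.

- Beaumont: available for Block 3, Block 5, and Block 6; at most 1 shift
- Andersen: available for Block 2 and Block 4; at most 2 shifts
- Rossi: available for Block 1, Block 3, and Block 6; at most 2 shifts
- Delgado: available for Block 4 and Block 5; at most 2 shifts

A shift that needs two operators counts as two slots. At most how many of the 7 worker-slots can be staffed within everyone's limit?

6

Total capacity across all operators is 1+2+2+2 = 7, and 7 slots are needed, so at most 7 can be filled.
Shifts {Block 1, Block 3, Block 5, Block 6} need 5 slots but only Beaumont, Rossi, and Delgado are available for them, supplying at most 4 — so at least 1 slot must go unfilled.
An assignment achieving 6: Block 1→Rossi, Block 2→Andersen, Block 3→Beaumont, Block 4→Andersen, Block 5→Delgado, Block 6→Rossi.
Loads: Beaumont 1/1, Andersen 2/2, Rossi 2/2, Delgado 1/2.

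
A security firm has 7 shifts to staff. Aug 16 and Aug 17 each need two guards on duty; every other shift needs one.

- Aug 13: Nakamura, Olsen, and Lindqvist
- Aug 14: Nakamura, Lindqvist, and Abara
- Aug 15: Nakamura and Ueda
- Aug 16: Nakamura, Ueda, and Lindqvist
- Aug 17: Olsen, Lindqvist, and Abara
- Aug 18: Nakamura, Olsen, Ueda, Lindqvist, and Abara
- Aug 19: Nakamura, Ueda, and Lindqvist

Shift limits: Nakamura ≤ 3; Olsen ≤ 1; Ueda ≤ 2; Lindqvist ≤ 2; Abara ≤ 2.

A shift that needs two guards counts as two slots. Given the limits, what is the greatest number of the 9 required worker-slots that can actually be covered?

Total capacity across all guards is 3+1+2+2+2 = 10, and 9 slots are needed, so at most 9 can be filled.
An assignment achieving 9: Aug 13→Nakamura, Aug 14→Nakamura, Aug 15→Nakamura, Aug 16→Ueda+Lindqvist, Aug 17→Olsen+Lindqvist, Aug 18→Abara, Aug 19→Ueda.
Loads: Nakamura 3/3, Olsen 1/1, Ueda 2/2, Lindqvist 2/2, Abara 1/2.

9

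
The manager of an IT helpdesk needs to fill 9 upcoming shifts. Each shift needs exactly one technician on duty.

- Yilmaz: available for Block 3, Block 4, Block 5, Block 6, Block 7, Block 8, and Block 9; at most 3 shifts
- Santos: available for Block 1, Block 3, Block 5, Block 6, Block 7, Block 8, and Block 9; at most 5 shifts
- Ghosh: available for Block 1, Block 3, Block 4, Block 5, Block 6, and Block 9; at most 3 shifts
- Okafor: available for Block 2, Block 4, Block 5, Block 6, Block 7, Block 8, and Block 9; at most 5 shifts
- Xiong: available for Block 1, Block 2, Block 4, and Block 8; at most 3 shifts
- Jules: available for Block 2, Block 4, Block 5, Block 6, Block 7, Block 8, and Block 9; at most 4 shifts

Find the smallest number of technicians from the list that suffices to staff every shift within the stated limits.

2

9 slots to fill and no one can take more than 5, so at least ⌈9/5⌉ = 2 technicians are needed.
Santos and Okafor alone can cover everything: Block 1→Santos, Block 2→Okafor, Block 3→Santos, Block 4→Okafor, Block 5→Santos, Block 6→Santos, Block 7→Santos, Block 8→Okafor, Block 9→Okafor.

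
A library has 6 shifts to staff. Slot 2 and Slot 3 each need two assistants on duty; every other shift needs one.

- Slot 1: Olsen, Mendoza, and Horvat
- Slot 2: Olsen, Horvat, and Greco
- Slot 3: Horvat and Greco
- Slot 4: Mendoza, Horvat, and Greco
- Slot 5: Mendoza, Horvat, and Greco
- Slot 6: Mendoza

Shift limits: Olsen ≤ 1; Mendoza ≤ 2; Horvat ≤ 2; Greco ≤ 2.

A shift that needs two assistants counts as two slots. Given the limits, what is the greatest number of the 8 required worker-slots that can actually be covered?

Total capacity across all assistants is 1+2+2+2 = 7, and 8 slots are needed, so at most 7 can be filled.
An assignment achieving 7: Slot 1→Olsen, Slot 2→Horvat+Greco, Slot 3→Horvat+Greco, Slot 4→Mendoza, Slot 6→Mendoza.
Loads: Olsen 1/1, Mendoza 2/2, Horvat 2/2, Greco 2/2.

7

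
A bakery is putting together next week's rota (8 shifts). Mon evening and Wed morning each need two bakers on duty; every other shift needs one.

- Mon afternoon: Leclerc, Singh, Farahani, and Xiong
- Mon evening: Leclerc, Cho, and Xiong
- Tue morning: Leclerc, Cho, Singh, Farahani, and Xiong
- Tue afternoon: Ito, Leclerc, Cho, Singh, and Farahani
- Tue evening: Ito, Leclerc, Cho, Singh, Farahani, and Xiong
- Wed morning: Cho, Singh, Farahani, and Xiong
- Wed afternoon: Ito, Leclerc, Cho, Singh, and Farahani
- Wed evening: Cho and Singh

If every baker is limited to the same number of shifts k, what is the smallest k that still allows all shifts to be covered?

2

With 6 bakers and 10 worker-slots to fill, someone must work at least ⌈10/6⌉ = 2 shifts, so k ≥ 2.
k = 2 works: Mon afternoon→Leclerc, Mon evening→Leclerc+Cho, Tue morning→Singh, Tue afternoon→Ito, Tue evening→Singh, Wed morning→Farahani+Xiong, Wed afternoon→Ito, Wed evening→Cho.
Loads: Ito 2, Leclerc 2, Cho 2, Singh 2, Farahani 1, Xiong 1 — all ≤ 2.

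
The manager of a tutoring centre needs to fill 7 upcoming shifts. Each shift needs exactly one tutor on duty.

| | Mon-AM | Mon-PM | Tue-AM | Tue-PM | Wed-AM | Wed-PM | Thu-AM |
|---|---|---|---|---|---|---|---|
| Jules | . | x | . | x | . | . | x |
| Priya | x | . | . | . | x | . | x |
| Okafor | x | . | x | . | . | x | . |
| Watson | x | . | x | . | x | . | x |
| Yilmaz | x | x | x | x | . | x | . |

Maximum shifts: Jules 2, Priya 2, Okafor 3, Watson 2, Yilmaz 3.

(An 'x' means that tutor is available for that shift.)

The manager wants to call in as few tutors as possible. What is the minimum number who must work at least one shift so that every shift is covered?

3

7 slots to fill and no one can take more than 3, so at least ⌈7/3⌉ = 3 tutors are needed.
Jules, Priya, and Okafor alone can cover everything: Mon-AM→Okafor, Mon-PM→Jules, Tue-AM→Okafor, Tue-PM→Jules, Wed-AM→Priya, Wed-PM→Okafor, Thu-AM→Priya.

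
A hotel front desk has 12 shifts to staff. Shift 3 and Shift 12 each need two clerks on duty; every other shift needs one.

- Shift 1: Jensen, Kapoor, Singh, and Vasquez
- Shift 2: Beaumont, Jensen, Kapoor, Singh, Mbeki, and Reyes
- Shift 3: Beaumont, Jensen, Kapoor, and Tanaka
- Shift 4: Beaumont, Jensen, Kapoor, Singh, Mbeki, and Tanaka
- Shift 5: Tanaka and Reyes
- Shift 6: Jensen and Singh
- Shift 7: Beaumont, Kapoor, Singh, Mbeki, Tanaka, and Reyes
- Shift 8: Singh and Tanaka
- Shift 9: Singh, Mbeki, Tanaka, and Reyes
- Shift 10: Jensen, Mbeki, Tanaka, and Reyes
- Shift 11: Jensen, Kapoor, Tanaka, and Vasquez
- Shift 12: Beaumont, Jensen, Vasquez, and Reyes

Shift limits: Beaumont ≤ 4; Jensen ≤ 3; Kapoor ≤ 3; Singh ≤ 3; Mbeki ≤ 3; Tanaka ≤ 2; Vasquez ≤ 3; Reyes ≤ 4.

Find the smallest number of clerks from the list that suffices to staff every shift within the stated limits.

14 slots to fill and no one can take more than 4, so at least ⌈14/4⌉ = 4 clerks are needed.
Beaumont, Jensen, Singh, and Reyes alone can cover everything: Shift 1→Jensen, Shift 2→Reyes, Shift 3→Beaumont+Jensen, Shift 4→Beaumont, Shift 5→Reyes, Shift 6→Singh, Shift 7→Beaumont, Shift 8→Singh, Shift 9→Singh, Shift 10→Reyes, Shift 11→Jensen, Shift 12→Beaumont+Reyes.

4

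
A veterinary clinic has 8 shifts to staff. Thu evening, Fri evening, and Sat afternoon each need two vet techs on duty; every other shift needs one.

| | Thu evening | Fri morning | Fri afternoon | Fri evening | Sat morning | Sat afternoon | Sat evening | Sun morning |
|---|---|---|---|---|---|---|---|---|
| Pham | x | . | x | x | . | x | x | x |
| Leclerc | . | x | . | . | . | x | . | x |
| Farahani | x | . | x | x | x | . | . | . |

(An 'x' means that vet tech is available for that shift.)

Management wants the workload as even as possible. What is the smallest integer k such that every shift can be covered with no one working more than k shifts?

With 3 vet techs and 11 worker-slots to fill, someone must work at least ⌈11/3⌉ = 4 shifts, so k ≥ 4.
k = 4 works: Thu evening→Pham+Farahani, Fri morning→Leclerc, Fri afternoon→Farahani, Fri evening→Pham+Farahani, Sat morning→Farahani, Sat afternoon→Pham+Leclerc, Sat evening→Pham, Sun morning→Leclerc.
Loads: Pham 4, Leclerc 3, Farahani 4 — all ≤ 4.

4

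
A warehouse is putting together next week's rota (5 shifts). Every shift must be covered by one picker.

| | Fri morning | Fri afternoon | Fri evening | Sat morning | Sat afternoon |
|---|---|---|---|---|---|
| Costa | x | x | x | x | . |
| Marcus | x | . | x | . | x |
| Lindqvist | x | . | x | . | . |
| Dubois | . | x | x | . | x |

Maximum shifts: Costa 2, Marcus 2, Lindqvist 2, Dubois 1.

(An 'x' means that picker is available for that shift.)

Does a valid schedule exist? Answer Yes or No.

Sat morning can only be covered by Costa, so that assignment is forced.
One valid schedule: Fri morning→Marcus, Fri afternoon→Costa, Fri evening→Lindqvist, Sat morning→Costa, Sat afternoon→Marcus.
Loads: Costa 2/2, Marcus 2/2, Lindqvist 1/2, Dubois 0/1 — all within limits.

Yes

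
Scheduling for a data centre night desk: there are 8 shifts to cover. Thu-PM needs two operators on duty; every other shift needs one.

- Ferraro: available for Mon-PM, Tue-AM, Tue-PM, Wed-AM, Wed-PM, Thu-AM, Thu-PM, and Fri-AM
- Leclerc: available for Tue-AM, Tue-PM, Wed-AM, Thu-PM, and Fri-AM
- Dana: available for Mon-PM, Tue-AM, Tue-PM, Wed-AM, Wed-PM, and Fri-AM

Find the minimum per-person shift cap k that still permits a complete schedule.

With 3 operators and 9 worker-slots to fill, someone must work at least ⌈9/3⌉ = 3 shifts, so k ≥ 3.
k = 3 works: Mon-PM→Ferraro, Tue-AM→Leclerc, Tue-PM→Leclerc, Wed-AM→Dana, Wed-PM→Dana, Thu-AM→Ferraro, Thu-PM→Ferraro+Leclerc, Fri-AM→Dana.
Loads: Ferraro 3, Leclerc 3, Dana 3 — all ≤ 3.

3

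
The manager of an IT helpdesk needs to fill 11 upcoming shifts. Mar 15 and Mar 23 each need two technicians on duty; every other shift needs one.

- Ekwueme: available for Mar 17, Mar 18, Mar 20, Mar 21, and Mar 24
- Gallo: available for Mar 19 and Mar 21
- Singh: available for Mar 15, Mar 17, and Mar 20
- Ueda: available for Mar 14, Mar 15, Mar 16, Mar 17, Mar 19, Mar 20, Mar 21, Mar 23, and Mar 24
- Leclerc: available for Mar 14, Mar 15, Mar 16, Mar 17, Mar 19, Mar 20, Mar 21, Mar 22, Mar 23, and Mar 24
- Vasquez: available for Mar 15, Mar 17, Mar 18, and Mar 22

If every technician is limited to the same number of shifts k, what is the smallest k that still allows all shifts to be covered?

With 6 technicians and 13 worker-slots to fill, someone must work at least ⌈13/6⌉ = 3 shifts, so k ≥ 3.
k = 3 works: Mar 14→Ueda, Mar 15→Singh+Leclerc, Mar 16→Ueda, Mar 17→Singh, Mar 18→Ekwueme, Mar 19→Gallo, Mar 20→Ekwueme, Mar 21→Gallo, Mar 22→Leclerc, Mar 23→Ueda+Leclerc, Mar 24→Ekwueme.
Loads: Ekwueme 3, Gallo 2, Singh 2, Ueda 3, Leclerc 3, Vasquez 0 — all ≤ 3.

3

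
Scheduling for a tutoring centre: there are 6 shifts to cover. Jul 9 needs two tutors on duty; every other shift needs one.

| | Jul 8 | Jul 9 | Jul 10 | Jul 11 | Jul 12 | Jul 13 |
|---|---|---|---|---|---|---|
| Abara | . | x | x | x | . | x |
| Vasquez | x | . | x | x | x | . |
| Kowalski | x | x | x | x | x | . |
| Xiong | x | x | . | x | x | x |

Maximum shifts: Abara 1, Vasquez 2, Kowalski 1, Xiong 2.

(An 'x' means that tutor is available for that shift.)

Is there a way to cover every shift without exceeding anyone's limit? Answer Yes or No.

No

Total capacity is 1+2+1+2 = 6 but 7 worker-slots are needed — infeasible.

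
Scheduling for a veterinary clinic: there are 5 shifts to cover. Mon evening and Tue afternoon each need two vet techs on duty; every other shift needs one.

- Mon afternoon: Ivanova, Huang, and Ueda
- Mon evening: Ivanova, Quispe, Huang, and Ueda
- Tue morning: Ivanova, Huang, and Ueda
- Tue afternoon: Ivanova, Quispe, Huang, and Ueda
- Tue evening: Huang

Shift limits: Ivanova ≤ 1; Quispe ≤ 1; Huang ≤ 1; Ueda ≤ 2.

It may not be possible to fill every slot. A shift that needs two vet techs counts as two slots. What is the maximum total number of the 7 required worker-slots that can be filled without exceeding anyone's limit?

5

Total capacity across all vet techs is 1+1+1+2 = 5, and 7 slots are needed, so at most 5 can be filled.
An assignment achieving 5: Mon afternoon→Ivanova, Mon evening→Quispe+Ueda, Tue morning→Ueda, Tue evening→Huang.
Loads: Ivanova 1/1, Quispe 1/1, Huang 1/1, Ueda 2/2.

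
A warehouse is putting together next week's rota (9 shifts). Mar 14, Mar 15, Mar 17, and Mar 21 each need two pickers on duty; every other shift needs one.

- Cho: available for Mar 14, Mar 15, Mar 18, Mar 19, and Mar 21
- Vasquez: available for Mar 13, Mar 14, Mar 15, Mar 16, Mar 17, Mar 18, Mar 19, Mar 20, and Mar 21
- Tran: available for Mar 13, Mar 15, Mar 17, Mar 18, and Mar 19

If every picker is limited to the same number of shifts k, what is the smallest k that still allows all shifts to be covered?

5

With 3 pickers and 13 worker-slots to fill, someone must work at least ⌈13/3⌉ = 5 shifts, so k ≥ 5.
k = 5 works: Mar 13→Tran, Mar 14→Cho+Vasquez, Mar 15→Cho+Tran, Mar 16→Vasquez, Mar 17→Vasquez+Tran, Mar 18→Cho, Mar 19→Cho, Mar 20→Vasquez, Mar 21→Cho+Vasquez.
Loads: Cho 5, Vasquez 5, Tran 3 — all ≤ 5.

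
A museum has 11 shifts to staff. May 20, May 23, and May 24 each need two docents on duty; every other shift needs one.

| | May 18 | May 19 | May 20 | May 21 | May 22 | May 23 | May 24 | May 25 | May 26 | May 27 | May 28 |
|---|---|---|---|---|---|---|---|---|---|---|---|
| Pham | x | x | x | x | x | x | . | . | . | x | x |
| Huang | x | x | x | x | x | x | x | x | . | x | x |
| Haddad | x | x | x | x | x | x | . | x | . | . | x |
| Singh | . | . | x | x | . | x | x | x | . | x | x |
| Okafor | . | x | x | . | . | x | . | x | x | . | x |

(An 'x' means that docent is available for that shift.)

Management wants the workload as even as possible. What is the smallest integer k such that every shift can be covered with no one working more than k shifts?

With 5 docents and 14 worker-slots to fill, someone must work at least ⌈14/5⌉ = 3 shifts, so k ≥ 3.
k = 3 works: May 18→Pham, May 19→Huang, May 20→Haddad+Singh, May 21→Huang, May 22→Pham, May 23→Singh+Okafor, May 24→Huang+Singh, May 25→Haddad, May 26→Okafor, May 27→Pham, May 28→Haddad.
Loads: Pham 3, Huang 3, Haddad 3, Singh 3, Okafor 2 — all ≤ 3.

3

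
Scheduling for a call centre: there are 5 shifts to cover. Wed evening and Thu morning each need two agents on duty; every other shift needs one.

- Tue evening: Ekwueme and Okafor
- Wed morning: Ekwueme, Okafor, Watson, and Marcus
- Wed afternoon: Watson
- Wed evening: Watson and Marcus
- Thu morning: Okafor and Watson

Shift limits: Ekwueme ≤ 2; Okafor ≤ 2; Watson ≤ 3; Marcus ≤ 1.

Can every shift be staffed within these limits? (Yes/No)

Yes

Wed afternoon can only be covered by Watson, so that assignment is forced.
Wed evening can only be covered by Watson and Marcus, so that assignment is forced.
Thu morning can only be covered by Okafor and Watson, so that assignment is forced.
One valid schedule: Tue evening→Ekwueme, Wed morning→Ekwueme, Wed afternoon→Watson, Wed evening→Watson+Marcus, Thu morning→Okafor+Watson.
Loads: Ekwueme 2/2, Okafor 1/2, Watson 3/3, Marcus 1/1 — all within limits.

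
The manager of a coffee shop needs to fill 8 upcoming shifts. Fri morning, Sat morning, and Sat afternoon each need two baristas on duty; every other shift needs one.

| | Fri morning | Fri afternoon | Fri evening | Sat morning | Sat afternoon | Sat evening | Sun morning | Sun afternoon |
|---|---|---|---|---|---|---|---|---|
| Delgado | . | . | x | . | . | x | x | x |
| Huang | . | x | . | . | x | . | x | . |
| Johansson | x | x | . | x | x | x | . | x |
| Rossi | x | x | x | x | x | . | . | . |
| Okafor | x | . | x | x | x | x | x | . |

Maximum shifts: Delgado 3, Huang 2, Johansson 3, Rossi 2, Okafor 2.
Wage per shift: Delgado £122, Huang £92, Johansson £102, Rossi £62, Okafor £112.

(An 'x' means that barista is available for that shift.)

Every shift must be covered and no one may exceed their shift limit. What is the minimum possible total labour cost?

Picking the cheapest available barista for each shift independently would cost £902, but that ignores the shift limits.
An optimal schedule: Fri morning→Rossi+Johansson, Fri afternoon→Rossi, Fri evening→Delgado, Sat morning→Johansson+Okafor, Sat afternoon→Huang+Okafor, Sat evening→Delgado, Sun morning→Huang, Sun afternoon→Johansson.
Total: 62 + 102 + 62 + 122 + 102 + 112 + 92 + 112 + 122 + 92 + 102 = £1082.

£1082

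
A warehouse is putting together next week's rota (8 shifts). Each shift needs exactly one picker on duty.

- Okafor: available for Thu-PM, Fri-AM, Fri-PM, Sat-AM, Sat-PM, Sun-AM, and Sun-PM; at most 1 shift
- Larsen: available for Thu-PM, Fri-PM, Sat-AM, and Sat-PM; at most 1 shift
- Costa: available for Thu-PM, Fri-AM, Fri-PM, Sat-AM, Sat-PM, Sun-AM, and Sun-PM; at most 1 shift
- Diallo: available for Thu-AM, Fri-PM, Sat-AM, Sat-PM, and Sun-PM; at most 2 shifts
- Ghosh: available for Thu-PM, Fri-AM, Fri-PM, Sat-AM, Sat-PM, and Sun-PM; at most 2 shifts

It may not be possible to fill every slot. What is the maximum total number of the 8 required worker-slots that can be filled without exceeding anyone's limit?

Total capacity across all pickers is 1+1+1+2+2 = 7, and 8 slots are needed, so at most 7 can be filled.
An assignment achieving 7: Thu-AM→Diallo, Thu-PM→Larsen, Fri-AM→Costa, Fri-PM→Ghosh, Sat-AM→Ghosh, Sun-AM→Okafor, Sun-PM→Diallo.
Loads: Okafor 1/1, Larsen 1/1, Costa 1/1, Diallo 2/2, Ghosh 2/2.

7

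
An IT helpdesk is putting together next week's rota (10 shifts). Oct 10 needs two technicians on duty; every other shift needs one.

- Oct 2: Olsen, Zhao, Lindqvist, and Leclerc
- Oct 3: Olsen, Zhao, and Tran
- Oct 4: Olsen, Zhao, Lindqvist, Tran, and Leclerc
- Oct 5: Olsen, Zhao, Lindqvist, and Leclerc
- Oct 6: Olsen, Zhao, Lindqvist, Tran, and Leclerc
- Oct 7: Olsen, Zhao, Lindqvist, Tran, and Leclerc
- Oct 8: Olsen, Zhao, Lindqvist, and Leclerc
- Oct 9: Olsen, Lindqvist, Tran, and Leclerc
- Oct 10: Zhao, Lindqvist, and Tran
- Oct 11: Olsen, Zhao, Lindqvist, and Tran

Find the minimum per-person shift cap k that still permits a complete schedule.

3

With 5 technicians and 11 worker-slots to fill, someone must work at least ⌈11/5⌉ = 3 shifts, so k ≥ 3.
k = 3 works: Oct 2→Olsen, Oct 3→Olsen, Oct 4→Lindqvist, Oct 5→Olsen, Oct 6→Tran, Oct 7→Tran, Oct 8→Zhao, Oct 9→Lindqvist, Oct 10→Zhao+Lindqvist, Oct 11→Zhao.
Loads: Olsen 3, Zhao 3, Lindqvist 3, Tran 2, Leclerc 0 — all ≤ 3.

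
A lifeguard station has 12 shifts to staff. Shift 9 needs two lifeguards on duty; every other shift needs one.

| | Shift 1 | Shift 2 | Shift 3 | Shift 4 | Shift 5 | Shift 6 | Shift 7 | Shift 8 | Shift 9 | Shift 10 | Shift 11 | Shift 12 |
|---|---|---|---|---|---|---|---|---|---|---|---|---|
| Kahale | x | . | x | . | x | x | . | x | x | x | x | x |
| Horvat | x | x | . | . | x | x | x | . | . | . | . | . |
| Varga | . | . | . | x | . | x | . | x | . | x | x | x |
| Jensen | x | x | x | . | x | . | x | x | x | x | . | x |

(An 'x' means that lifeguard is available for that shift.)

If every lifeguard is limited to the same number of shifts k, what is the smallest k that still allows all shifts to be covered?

4

With 4 lifeguards and 13 worker-slots to fill, someone must work at least ⌈13/4⌉ = 4 shifts, so k ≥ 4.
k = 4 works: Shift 1→Kahale, Shift 2→Horvat, Shift 3→Kahale, Shift 4→Varga, Shift 5→Horvat, Shift 6→Horvat, Shift 7→Horvat, Shift 8→Varga, Shift 9→Kahale+Jensen, Shift 10→Varga, Shift 11→Kahale, Shift 12→Varga.
Loads: Kahale 4, Horvat 4, Varga 4, Jensen 1 — all ≤ 4.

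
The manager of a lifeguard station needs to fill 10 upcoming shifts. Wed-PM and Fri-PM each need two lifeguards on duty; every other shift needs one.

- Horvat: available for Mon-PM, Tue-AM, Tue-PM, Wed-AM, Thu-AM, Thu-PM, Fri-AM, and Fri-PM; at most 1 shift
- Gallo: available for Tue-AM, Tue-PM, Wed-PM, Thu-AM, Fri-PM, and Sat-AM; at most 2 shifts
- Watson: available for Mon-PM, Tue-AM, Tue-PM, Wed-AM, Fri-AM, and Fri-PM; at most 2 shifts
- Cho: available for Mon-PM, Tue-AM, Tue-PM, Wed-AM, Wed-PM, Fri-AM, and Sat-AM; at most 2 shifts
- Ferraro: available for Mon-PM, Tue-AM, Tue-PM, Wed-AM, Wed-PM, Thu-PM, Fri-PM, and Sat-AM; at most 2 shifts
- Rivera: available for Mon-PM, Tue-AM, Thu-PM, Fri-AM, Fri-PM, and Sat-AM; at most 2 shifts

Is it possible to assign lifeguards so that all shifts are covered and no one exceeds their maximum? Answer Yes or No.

Total capacity is 1+2+2+2+2+2 = 11 but 12 worker-slots are needed — infeasible.

No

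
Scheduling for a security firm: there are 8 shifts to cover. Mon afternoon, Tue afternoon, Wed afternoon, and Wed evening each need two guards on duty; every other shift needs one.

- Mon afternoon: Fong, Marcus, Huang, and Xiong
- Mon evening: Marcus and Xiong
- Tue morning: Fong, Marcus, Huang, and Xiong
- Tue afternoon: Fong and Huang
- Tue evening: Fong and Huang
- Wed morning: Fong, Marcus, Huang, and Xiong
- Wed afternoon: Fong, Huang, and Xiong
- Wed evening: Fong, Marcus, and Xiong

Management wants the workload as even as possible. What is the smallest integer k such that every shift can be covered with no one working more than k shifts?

3

With 4 guards and 12 worker-slots to fill, someone must work at least ⌈12/4⌉ = 3 shifts, so k ≥ 3.
k = 3 works: Mon afternoon→Huang+Xiong, Mon evening→Marcus, Tue morning→Marcus, Tue afternoon→Fong+Huang, Tue evening→Fong, Wed morning→Xiong, Wed afternoon→Fong+Huang, Wed evening→Marcus+Xiong.
Loads: Fong 3, Marcus 3, Huang 3, Xiong 3 — all ≤ 3.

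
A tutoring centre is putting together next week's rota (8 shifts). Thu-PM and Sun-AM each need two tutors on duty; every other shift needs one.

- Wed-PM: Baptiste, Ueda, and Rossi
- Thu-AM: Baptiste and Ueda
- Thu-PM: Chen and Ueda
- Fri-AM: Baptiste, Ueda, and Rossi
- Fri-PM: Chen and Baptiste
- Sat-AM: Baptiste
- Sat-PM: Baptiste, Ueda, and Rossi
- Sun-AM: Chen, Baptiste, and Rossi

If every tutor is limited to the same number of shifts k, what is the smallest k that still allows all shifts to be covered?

With 4 tutors and 10 worker-slots to fill, someone must work at least ⌈10/4⌉ = 3 shifts, so k ≥ 3.
k = 3 works: Wed-PM→Baptiste, Thu-AM→Baptiste, Thu-PM→Chen+Ueda, Fri-AM→Ueda, Fri-PM→Chen, Sat-AM→Baptiste, Sat-PM→Ueda, Sun-AM→Chen+Rossi.
Loads: Chen 3, Baptiste 3, Ueda 3, Rossi 1 — all ≤ 3.

3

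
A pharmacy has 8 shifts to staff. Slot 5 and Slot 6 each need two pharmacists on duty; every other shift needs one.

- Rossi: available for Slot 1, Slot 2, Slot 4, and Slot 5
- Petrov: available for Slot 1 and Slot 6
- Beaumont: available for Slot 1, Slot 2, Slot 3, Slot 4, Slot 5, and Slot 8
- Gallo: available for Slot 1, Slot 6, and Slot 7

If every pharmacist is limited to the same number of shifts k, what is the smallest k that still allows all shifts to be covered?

3

With 4 pharmacists and 10 worker-slots to fill, someone must work at least ⌈10/4⌉ = 3 shifts, so k ≥ 3.
k = 3 works: Slot 1→Petrov, Slot 2→Rossi, Slot 3→Beaumont, Slot 4→Rossi, Slot 5→Rossi+Beaumont, Slot 6→Petrov+Gallo, Slot 7→Gallo, Slot 8→Beaumont.
Loads: Rossi 3, Petrov 2, Beaumont 3, Gallo 2 — all ≤ 3.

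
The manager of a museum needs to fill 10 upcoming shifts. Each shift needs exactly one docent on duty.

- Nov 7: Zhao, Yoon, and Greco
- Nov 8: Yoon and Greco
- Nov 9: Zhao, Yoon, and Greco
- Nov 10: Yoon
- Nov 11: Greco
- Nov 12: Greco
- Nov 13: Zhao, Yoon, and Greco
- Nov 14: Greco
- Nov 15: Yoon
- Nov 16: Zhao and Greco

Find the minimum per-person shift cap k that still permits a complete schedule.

With 3 docents and 10 worker-slots to fill, someone must work at least ⌈10/3⌉ = 4 shifts, so k ≥ 4.
k = 4 works: Nov 7→Zhao, Nov 8→Yoon, Nov 9→Zhao, Nov 10→Yoon, Nov 11→Greco, Nov 12→Greco, Nov 13→Zhao, Nov 14→Greco, Nov 15→Yoon, Nov 16→Zhao.
Loads: Zhao 4, Yoon 3, Greco 3 — all ≤ 4.

4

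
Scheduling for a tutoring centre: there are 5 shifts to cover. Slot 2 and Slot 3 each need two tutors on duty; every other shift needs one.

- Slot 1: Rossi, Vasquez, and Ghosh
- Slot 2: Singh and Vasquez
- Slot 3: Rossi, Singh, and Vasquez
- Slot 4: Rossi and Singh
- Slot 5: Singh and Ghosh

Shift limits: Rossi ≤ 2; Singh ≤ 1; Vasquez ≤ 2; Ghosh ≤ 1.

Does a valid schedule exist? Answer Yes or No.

Shifts {Slot 1, Slot 2, Slot 3, Slot 4, Slot 5} need 7 worker-slots in total, but the tutors available for any of those shifts (Rossi, Singh, Vasquez, and Ghosh) can supply at most 6 among them. So no valid schedule exists.

No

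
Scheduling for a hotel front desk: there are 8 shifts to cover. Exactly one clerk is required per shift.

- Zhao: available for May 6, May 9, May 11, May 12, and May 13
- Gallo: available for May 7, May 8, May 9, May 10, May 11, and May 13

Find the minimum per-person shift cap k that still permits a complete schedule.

With 2 clerks and 8 worker-slots to fill, someone must work at least ⌈8/2⌉ = 4 shifts, so k ≥ 4.
k = 4 works: May 6→Zhao, May 7→Gallo, May 8→Gallo, May 9→Zhao, May 10→Gallo, May 11→Zhao, May 12→Zhao, May 13→Gallo.
Loads: Zhao 4, Gallo 4 — all ≤ 4.

4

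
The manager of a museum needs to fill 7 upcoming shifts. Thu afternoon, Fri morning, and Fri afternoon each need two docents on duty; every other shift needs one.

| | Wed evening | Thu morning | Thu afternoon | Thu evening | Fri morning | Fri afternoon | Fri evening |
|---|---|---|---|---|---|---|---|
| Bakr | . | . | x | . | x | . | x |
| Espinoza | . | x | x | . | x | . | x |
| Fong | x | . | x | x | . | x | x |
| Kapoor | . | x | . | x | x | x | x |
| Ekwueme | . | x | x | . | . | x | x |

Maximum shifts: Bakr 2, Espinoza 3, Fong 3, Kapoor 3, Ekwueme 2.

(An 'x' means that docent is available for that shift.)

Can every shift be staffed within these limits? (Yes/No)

Wed evening can only be covered by Fong, so that assignment is forced.
One valid schedule: Wed evening→Fong, Thu morning→Espinoza, Thu afternoon→Espinoza+Ekwueme, Thu evening→Fong, Fri morning→Bakr+Espinoza, Fri afternoon→Fong+Kapoor, Fri evening→Bakr.
Loads: Bakr 2/2, Espinoza 3/3, Fong 3/3, Kapoor 1/3, Ekwueme 1/2 — all within limits.

Yes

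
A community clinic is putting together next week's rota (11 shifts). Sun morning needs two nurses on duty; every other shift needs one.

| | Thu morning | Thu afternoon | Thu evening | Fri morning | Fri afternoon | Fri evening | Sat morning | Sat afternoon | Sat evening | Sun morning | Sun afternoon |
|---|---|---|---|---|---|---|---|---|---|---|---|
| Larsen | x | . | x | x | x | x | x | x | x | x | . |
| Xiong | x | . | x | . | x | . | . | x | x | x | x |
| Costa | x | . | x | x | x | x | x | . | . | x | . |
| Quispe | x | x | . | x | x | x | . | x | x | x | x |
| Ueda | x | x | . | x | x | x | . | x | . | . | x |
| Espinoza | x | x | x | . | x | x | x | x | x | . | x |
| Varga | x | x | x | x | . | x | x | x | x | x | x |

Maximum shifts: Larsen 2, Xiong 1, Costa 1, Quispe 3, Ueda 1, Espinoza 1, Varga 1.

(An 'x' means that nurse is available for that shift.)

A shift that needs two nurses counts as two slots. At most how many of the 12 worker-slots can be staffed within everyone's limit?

Total capacity across all nurses is 2+1+1+3+1+1+1 = 10, and 12 slots are needed, so at most 10 can be filled.
An assignment achieving 10: Thu afternoon→Quispe, Thu evening→Larsen, Fri morning→Costa, Fri afternoon→Ueda, Fri evening→Espinoza, Sat morning→Larsen, Sat evening→Xiong, Sun morning→Quispe+Varga, Sun afternoon→Quispe.
Loads: Larsen 2/2, Xiong 1/1, Costa 1/1, Quispe 3/3, Ueda 1/1, Espinoza 1/1, Varga 1/1.

10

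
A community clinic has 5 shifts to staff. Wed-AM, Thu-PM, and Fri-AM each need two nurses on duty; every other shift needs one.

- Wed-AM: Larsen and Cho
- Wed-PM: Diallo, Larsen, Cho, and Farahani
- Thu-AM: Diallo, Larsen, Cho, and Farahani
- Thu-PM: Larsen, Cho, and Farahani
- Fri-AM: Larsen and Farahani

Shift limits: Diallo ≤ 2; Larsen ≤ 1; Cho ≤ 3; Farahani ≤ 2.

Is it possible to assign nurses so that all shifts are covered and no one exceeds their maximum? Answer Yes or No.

Total capacity is 8 and 8 slots are needed, so capacity alone doesn't rule it out.
Shifts {Wed-AM, Fri-AM} need 4 worker-slots in total, but the nurses available for any of those shifts (Larsen, Cho, and Farahani) can supply at most 3 among them. So no valid schedule exists.

No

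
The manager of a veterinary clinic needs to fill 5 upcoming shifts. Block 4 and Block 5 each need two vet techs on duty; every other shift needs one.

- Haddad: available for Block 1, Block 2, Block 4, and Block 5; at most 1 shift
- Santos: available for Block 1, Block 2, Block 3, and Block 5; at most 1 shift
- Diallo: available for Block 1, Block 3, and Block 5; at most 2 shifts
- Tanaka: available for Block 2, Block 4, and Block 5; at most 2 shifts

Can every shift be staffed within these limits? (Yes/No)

Shifts {Block 1, Block 2, Block 3, Block 4, Block 5} need 7 worker-slots in total, but the vet techs available for any of those shifts (Haddad, Santos, Diallo, and Tanaka) can supply at most 6 among them. So no valid schedule exists.

No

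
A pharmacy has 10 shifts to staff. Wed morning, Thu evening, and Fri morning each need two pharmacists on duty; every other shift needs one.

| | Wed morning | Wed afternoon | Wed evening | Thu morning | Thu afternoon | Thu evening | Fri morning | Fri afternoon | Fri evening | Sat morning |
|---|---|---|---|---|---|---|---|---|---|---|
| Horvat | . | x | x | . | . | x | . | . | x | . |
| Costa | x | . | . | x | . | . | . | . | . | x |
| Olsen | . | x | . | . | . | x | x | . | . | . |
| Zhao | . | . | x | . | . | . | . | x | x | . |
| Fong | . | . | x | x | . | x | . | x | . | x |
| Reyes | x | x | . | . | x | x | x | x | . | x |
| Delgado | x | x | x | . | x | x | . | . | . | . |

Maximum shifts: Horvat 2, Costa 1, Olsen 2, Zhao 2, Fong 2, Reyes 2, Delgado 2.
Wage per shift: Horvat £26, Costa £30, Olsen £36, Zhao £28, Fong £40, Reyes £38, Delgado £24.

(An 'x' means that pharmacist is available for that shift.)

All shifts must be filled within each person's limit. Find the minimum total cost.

£414

Fri morning can only be covered by Olsen and Reyes, so that assignment is forced.
Picking the cheapest available pharmacist for each shift independently would cost £364, but that ignores the shift limits.
An optimal schedule: Wed morning→Reyes+Delgado, Wed afternoon→Horvat, Wed evening→Zhao, Thu morning→Costa, Thu afternoon→Delgado, Thu evening→Olsen+Fong, Fri morning→Olsen+Reyes, Fri afternoon→Zhao, Fri evening→Horvat, Sat morning→Fong.
Total: 38 + 24 + 26 + 28 + 30 + 24 + 36 + 40 + 36 + 38 + 28 + 26 + 40 = £414.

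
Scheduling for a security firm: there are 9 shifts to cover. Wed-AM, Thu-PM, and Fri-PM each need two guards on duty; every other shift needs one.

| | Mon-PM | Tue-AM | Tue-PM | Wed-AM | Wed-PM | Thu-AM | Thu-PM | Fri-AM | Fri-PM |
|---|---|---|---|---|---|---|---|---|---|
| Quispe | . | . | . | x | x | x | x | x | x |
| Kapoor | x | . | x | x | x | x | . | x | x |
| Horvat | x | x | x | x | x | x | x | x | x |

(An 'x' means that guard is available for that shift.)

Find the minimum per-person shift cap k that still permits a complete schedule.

4

With 3 guards and 12 worker-slots to fill, someone must work at least ⌈12/3⌉ = 4 shifts, so k ≥ 4.
k = 4 works: Mon-PM→Kapoor, Tue-AM→Horvat, Tue-PM→Kapoor, Wed-AM→Quispe+Kapoor, Wed-PM→Quispe, Thu-AM→Quispe, Thu-PM→Quispe+Horvat, Fri-AM→Horvat, Fri-PM→Kapoor+Horvat.
Loads: Quispe 4, Kapoor 4, Horvat 4 — all ≤ 4.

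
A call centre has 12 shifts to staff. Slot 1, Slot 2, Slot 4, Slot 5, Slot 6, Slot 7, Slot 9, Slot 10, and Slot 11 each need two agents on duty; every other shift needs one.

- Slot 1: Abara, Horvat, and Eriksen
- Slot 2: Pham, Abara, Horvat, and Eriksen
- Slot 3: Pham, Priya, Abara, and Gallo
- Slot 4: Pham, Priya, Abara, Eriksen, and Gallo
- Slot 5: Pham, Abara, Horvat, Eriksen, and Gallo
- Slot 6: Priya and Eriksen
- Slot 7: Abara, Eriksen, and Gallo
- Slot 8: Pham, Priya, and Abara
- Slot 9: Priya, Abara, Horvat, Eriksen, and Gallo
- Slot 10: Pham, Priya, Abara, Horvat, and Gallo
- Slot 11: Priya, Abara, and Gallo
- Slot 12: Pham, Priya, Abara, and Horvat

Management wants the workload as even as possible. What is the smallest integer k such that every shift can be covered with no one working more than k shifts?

4

With 6 agents and 21 worker-slots to fill, someone must work at least ⌈21/6⌉ = 4 shifts, so k ≥ 4.
k = 4 works: Slot 1→Abara+Horvat, Slot 2→Pham+Abara, Slot 3→Pham, Slot 4→Priya+Eriksen, Slot 5→Horvat+Eriksen, Slot 6→Priya+Eriksen, Slot 7→Abara+Eriksen, Slot 8→Pham, Slot 9→Priya+Horvat, Slot 10→Horvat+Gallo, Slot 11→Priya+Abara, Slot 12→Pham.
Loads: Pham 4, Priya 4, Abara 4, Horvat 4, Eriksen 4, Gallo 1 — all ≤ 4.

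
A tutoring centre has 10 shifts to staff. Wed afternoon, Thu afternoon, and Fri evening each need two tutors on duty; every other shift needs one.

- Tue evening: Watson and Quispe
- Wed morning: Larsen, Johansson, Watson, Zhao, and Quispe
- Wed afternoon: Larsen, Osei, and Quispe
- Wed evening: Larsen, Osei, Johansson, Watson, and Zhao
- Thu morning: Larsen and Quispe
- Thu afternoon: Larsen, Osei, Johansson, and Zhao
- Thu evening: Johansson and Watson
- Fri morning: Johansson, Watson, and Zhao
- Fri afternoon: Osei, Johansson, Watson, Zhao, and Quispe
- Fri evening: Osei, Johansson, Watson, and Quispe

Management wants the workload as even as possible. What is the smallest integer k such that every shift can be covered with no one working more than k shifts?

3

With 6 tutors and 13 worker-slots to fill, someone must work at least ⌈13/6⌉ = 3 shifts, so k ≥ 3.
k = 3 works: Tue evening→Watson, Wed morning→Larsen, Wed afternoon→Larsen+Osei, Wed evening→Osei, Thu morning→Larsen, Thu afternoon→Johansson+Zhao, Thu evening→Johansson, Fri morning→Johansson, Fri afternoon→Osei, Fri evening→Watson+Quispe.
Loads: Larsen 3, Osei 3, Johansson 3, Watson 2, Zhao 1, Quispe 1 — all ≤ 3.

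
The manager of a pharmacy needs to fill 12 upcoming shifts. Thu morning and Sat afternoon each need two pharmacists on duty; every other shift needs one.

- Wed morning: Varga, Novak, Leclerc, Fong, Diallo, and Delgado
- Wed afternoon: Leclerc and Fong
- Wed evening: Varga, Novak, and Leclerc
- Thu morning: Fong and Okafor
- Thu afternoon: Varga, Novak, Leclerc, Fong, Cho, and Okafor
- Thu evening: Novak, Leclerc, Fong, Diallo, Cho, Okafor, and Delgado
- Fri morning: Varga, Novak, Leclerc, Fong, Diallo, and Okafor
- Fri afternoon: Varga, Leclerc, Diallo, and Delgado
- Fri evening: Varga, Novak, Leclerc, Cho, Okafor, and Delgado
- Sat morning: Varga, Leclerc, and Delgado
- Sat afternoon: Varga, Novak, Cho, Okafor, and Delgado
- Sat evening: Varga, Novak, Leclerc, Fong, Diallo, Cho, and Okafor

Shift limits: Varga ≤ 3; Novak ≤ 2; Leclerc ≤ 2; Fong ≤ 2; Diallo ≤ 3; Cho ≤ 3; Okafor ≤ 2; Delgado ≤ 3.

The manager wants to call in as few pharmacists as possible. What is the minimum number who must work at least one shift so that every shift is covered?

6

14 slots to fill and no one can take more than 3, so at least ⌈14/3⌉ = 5 pharmacists are needed.
No set of 5 pharmacists can cover every shift (each such set leaves at least one shift with no one available or exceeds a cap).
Varga, Novak, Leclerc, Fong, Diallo, and Okafor alone can cover everything: Wed morning→Leclerc, Wed afternoon→Leclerc, Wed evening→Varga, Thu morning→Fong+Okafor, Thu afternoon→Fong, Thu evening→Diallo, Fri morning→Diallo, Fri afternoon→Varga, Fri evening→Novak, Sat morning→Varga, Sat afternoon→Novak+Okafor, Sat evening→Diallo.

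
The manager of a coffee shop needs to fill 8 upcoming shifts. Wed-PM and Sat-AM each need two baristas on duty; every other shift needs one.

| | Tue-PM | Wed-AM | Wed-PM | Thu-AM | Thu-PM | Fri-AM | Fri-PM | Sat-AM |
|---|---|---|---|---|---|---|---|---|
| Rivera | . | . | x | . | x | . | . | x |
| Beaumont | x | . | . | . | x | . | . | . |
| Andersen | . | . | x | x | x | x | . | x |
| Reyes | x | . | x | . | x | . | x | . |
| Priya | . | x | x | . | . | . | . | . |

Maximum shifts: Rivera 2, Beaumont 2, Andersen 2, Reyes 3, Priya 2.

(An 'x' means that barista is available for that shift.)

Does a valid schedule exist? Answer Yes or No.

Total capacity is 11 and 10 slots are needed, so capacity alone doesn't rule it out.
Shifts {Thu-AM, Fri-AM, Sat-AM} need 4 worker-slots in total, but the baristas available for any of those shifts (Rivera and Andersen) can supply at most 3 among them. So no valid schedule exists.

No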